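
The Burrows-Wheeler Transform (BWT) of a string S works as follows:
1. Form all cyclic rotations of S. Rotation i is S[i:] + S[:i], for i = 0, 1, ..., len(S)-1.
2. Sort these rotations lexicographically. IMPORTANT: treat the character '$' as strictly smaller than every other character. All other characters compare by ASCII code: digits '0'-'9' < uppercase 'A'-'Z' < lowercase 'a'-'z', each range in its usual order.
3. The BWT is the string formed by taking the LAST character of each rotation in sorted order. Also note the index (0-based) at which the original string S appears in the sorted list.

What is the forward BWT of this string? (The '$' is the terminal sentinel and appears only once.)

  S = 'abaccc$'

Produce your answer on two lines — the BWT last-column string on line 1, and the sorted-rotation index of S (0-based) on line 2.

All 7 rotations (rotation i = S[i:]+S[:i]):
  rot[0] = abaccc$
  rot[1] = baccc$a
  rot[2] = accc$ab
  rot[3] = ccc$aba
  rot[4] = cc$abac
  rot[5] = c$abacc
  rot[6] = $abaccc
Sorted (with $ < everything):
  sorted[0] = $abaccc  (last char: 'c')
  sorted[1] = abaccc$  (last char: '$')
  sorted[2] = accc$ab  (last char: 'b')
  sorted[3] = baccc$a  (last char: 'a')
  sorted[4] = c$abacc  (last char: 'c')
  sorted[5] = cc$abac  (last char: 'c')
  sorted[6] = ccc$aba  (last char: 'a')
Last column: c$bacca
Original string S is at sorted index 1

Answer: c$bacca
1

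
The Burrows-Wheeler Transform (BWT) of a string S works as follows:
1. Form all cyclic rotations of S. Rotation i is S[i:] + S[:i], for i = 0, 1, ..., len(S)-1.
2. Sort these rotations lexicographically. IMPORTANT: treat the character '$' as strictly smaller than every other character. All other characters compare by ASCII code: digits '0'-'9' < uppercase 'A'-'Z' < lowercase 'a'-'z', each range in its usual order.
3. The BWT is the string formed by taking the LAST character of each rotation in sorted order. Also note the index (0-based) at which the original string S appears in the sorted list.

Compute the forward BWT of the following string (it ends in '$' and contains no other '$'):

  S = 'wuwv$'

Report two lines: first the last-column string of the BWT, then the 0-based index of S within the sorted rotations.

All 5 rotations (rotation i = S[i:]+S[:i]):
  rot[0] = wuwv$
  rot[1] = uwv$w
  rot[2] = wv$wu
  rot[3] = v$wuw
  rot[4] = $wuwv
Sorted (with $ < everything):
  sorted[0] = $wuwv  (last char: 'v')
  sorted[1] = uwv$w  (last char: 'w')
  sorted[2] = v$wuw  (last char: 'w')
  sorted[3] = wuwv$  (last char: '$')
  sorted[4] = wv$wu  (last char: 'u')
Last column: vww$u
Original string S is at sorted index 3

Answer: vww$u
3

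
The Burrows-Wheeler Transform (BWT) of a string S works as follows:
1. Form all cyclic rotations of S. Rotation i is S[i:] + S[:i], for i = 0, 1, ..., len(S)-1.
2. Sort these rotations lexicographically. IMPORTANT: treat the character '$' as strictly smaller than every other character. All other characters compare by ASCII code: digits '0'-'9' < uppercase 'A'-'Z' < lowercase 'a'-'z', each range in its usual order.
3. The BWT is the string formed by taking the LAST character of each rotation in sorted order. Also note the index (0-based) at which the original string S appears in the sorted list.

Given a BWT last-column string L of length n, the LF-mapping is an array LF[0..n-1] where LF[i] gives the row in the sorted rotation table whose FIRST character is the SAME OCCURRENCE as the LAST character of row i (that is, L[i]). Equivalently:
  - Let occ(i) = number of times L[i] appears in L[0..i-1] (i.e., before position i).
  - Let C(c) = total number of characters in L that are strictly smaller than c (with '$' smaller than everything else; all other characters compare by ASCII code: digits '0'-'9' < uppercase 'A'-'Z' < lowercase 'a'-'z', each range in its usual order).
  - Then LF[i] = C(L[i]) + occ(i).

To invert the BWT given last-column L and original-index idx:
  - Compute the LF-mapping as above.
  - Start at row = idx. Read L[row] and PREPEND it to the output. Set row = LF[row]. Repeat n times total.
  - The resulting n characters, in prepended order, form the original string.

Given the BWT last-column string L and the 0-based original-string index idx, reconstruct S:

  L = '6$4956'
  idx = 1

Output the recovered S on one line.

LF mapping: 3 0 1 5 2 4
Walk LF starting at row 1, prepending L[row]:
  step 1: row=1, L[1]='$', prepend. Next row=LF[1]=0
  step 2: row=0, L[0]='6', prepend. Next row=LF[0]=3
  step 3: row=3, L[3]='9', prepend. Next row=LF[3]=5
  step 4: row=5, L[5]='6', prepend. Next row=LF[5]=4
  step 5: row=4, L[4]='5', prepend. Next row=LF[4]=2
  step 6: row=2, L[2]='4', prepend. Next row=LF[2]=1
Reversed output: 45696$

Answer: 45696$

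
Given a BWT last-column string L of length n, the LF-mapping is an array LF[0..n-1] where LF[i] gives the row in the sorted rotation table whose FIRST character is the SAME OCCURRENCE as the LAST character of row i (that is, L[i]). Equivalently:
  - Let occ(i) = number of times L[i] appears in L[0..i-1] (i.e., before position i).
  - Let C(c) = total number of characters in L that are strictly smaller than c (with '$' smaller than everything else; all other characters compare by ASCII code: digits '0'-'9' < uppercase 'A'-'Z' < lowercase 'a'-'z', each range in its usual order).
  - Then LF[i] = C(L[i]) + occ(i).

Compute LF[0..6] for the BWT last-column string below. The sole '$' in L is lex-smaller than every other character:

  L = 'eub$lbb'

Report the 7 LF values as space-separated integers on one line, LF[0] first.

Answer: 4 6 1 0 5 2 3

Derivation:
Char counts: '$':1, 'b':3, 'e':1, 'l':1, 'u':1
C (first-col start): C('$')=0, C('b')=1, C('e')=4, C('l')=5, C('u')=6
L[0]='e': occ=0, LF[0]=C('e')+0=4+0=4
L[1]='u': occ=0, LF[1]=C('u')+0=6+0=6
L[2]='b': occ=0, LF[2]=C('b')+0=1+0=1
L[3]='$': occ=0, LF[3]=C('$')+0=0+0=0
L[4]='l': occ=0, LF[4]=C('l')+0=5+0=5
L[5]='b': occ=1, LF[5]=C('b')+1=1+1=2
L[6]='b': occ=2, LF[6]=C('b')+2=1+2=3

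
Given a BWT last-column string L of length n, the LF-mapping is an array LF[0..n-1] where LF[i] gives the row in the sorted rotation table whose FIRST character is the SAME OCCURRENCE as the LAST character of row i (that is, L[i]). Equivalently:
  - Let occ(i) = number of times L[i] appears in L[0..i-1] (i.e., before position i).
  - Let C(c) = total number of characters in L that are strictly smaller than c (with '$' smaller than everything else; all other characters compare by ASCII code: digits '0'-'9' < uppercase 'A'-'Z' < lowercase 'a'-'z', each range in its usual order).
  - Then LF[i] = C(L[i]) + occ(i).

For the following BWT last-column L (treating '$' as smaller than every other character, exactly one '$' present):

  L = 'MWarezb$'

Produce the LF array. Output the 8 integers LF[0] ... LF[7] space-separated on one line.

Char counts: '$':1, 'M':1, 'W':1, 'a':1, 'b':1, 'e':1, 'r':1, 'z':1
C (first-col start): C('$')=0, C('M')=1, C('W')=2, C('a')=3, C('b')=4, C('e')=5, C('r')=6, C('z')=7
L[0]='M': occ=0, LF[0]=C('M')+0=1+0=1
L[1]='W': occ=0, LF[1]=C('W')+0=2+0=2
L[2]='a': occ=0, LF[2]=C('a')+0=3+0=3
L[3]='r': occ=0, LF[3]=C('r')+0=6+0=6
L[4]='e': occ=0, LF[4]=C('e')+0=5+0=5
L[5]='z': occ=0, LF[5]=C('z')+0=7+0=7
L[6]='b': occ=0, LF[6]=C('b')+0=4+0=4
L[7]='$': occ=0, LF[7]=C('$')+0=0+0=0

Answer: 1 2 3 6 5 7 4 0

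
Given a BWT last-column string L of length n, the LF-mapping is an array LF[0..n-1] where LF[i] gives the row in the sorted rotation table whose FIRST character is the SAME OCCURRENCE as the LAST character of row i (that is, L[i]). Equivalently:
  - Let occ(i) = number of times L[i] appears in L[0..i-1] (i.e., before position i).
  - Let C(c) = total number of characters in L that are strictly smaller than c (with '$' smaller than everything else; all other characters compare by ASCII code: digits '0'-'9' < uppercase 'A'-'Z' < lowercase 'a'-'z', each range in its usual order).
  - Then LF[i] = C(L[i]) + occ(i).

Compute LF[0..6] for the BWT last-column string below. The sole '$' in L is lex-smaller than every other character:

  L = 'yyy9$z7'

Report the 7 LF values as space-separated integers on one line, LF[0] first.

Char counts: '$':1, '7':1, '9':1, 'y':3, 'z':1
C (first-col start): C('$')=0, C('7')=1, C('9')=2, C('y')=3, C('z')=6
L[0]='y': occ=0, LF[0]=C('y')+0=3+0=3
L[1]='y': occ=1, LF[1]=C('y')+1=3+1=4
L[2]='y': occ=2, LF[2]=C('y')+2=3+2=5
L[3]='9': occ=0, LF[3]=C('9')+0=2+0=2
L[4]='$': occ=0, LF[4]=C('$')+0=0+0=0
L[5]='z': occ=0, LF[5]=C('z')+0=6+0=6
L[6]='7': occ=0, LF[6]=C('7')+0=1+0=1

Answer: 3 4 5 2 0 6 1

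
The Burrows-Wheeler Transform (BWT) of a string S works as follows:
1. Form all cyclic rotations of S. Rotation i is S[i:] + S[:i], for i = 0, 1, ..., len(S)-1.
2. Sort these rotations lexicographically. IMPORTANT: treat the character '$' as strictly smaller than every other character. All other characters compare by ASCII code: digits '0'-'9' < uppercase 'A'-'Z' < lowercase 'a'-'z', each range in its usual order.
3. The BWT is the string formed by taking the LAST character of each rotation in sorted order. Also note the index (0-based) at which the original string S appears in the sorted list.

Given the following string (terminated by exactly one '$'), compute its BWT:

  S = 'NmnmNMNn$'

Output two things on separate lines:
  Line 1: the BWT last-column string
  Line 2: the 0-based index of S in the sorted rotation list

All 9 rotations (rotation i = S[i:]+S[:i]):
  rot[0] = NmnmNMNn$
  rot[1] = mnmNMNn$N
  rot[2] = nmNMNn$Nm
  rot[3] = mNMNn$Nmn
  rot[4] = NMNn$Nmnm
  rot[5] = MNn$NmnmN
  rot[6] = Nn$NmnmNM
  rot[7] = n$NmnmNMN
  rot[8] = $NmnmNMNn
Sorted (with $ < everything):
  sorted[0] = $NmnmNMNn  (last char: 'n')
  sorted[1] = MNn$NmnmN  (last char: 'N')
  sorted[2] = NMNn$Nmnm  (last char: 'm')
  sorted[3] = NmnmNMNn$  (last char: '$')
  sorted[4] = Nn$NmnmNM  (last char: 'M')
  sorted[5] = mNMNn$Nmn  (last char: 'n')
  sorted[6] = mnmNMNn$N  (last char: 'N')
  sorted[7] = n$NmnmNMN  (last char: 'N')
  sorted[8] = nmNMNn$Nm  (last char: 'm')
Last column: nNm$MnNNm
Original string S is at sorted index 3

Answer: nNm$MnNNm
3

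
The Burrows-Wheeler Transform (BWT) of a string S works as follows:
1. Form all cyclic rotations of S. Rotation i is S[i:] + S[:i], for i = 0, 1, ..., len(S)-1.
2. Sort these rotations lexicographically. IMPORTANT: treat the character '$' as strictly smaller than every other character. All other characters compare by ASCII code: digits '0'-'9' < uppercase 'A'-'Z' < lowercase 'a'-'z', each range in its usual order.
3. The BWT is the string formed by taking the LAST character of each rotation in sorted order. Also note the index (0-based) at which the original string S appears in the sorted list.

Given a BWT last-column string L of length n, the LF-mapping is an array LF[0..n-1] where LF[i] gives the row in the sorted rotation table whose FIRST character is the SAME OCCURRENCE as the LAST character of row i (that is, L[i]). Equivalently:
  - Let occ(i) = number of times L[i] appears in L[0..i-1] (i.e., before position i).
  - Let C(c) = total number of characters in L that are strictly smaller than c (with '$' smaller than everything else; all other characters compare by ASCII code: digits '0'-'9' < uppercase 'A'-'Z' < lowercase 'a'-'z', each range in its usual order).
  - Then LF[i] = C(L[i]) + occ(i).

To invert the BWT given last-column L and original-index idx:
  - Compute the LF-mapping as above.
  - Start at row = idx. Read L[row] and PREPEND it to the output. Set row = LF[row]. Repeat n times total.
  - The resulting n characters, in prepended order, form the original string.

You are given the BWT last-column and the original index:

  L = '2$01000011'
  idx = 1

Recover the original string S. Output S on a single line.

LF mapping: 9 0 1 6 2 3 4 5 7 8
Walk LF starting at row 1, prepending L[row]:
  step 1: row=1, L[1]='$', prepend. Next row=LF[1]=0
  step 2: row=0, L[0]='2', prepend. Next row=LF[0]=9
  step 3: row=9, L[9]='1', prepend. Next row=LF[9]=8
  step 4: row=8, L[8]='1', prepend. Next row=LF[8]=7
  step 5: row=7, L[7]='0', prepend. Next row=LF[7]=5
  step 6: row=5, L[5]='0', prepend. Next row=LF[5]=3
  step 7: row=3, L[3]='1', prepend. Next row=LF[3]=6
  step 8: row=6, L[6]='0', prepend. Next row=LF[6]=4
  step 9: row=4, L[4]='0', prepend. Next row=LF[4]=2
  step 10: row=2, L[2]='0', prepend. Next row=LF[2]=1
Reversed output: 000100112$

Answer: 000100112$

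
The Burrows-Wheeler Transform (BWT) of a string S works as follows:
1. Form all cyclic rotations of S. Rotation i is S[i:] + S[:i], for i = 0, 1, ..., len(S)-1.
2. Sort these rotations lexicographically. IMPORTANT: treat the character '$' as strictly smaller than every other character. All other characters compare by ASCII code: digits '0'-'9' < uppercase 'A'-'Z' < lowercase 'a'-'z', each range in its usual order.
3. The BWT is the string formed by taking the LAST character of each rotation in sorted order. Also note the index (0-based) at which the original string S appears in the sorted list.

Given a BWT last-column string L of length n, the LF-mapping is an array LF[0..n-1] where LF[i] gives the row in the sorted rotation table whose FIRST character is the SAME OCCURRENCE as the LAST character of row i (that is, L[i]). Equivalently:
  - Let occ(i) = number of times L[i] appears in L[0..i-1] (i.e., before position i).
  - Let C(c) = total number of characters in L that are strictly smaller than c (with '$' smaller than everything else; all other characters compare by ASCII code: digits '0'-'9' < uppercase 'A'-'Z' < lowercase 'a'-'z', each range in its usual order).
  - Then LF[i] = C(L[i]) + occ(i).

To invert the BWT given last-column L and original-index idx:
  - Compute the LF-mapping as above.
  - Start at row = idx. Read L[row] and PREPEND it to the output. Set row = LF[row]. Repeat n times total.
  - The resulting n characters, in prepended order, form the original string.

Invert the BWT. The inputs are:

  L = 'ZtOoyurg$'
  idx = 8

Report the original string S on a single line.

LF mapping: 2 6 1 4 8 7 5 3 0
Walk LF starting at row 8, prepending L[row]:
  step 1: row=8, L[8]='$', prepend. Next row=LF[8]=0
  step 2: row=0, L[0]='Z', prepend. Next row=LF[0]=2
  step 3: row=2, L[2]='O', prepend. Next row=LF[2]=1
  step 4: row=1, L[1]='t', prepend. Next row=LF[1]=6
  step 5: row=6, L[6]='r', prepend. Next row=LF[6]=5
  step 6: row=5, L[5]='u', prepend. Next row=LF[5]=7
  step 7: row=7, L[7]='g', prepend. Next row=LF[7]=3
  step 8: row=3, L[3]='o', prepend. Next row=LF[3]=4
  step 9: row=4, L[4]='y', prepend. Next row=LF[4]=8
Reversed output: yogurtOZ$

Answer: yogurtOZ$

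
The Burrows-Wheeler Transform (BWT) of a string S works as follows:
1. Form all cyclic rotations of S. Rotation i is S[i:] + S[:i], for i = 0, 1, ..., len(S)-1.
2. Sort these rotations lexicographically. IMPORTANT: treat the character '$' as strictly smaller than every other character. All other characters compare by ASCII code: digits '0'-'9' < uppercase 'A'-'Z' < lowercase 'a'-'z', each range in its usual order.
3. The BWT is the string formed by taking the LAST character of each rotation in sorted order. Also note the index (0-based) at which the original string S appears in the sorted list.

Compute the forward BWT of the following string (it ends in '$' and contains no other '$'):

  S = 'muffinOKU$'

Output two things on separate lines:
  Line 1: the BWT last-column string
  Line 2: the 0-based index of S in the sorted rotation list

All 10 rotations (rotation i = S[i:]+S[:i]):
  rot[0] = muffinOKU$
  rot[1] = uffinOKU$m
  rot[2] = ffinOKU$mu
  rot[3] = finOKU$muf
  rot[4] = inOKU$muff
  rot[5] = nOKU$muffi
  rot[6] = OKU$muffin
  rot[7] = KU$muffinO
  rot[8] = U$muffinOK
  rot[9] = $muffinOKU
Sorted (with $ < everything):
  sorted[0] = $muffinOKU  (last char: 'U')
  sorted[1] = KU$muffinO  (last char: 'O')
  sorted[2] = OKU$muffin  (last char: 'n')
  sorted[3] = U$muffinOK  (last char: 'K')
  sorted[4] = ffinOKU$mu  (last char: 'u')
  sorted[5] = finOKU$muf  (last char: 'f')
  sorted[6] = inOKU$muff  (last char: 'f')
  sorted[7] = muffinOKU$  (last char: '$')
  sorted[8] = nOKU$muffi  (last char: 'i')
  sorted[9] = uffinOKU$m  (last char: 'm')
Last column: UOnKuff$im
Original string S is at sorted index 7

Answer: UOnKuff$im
7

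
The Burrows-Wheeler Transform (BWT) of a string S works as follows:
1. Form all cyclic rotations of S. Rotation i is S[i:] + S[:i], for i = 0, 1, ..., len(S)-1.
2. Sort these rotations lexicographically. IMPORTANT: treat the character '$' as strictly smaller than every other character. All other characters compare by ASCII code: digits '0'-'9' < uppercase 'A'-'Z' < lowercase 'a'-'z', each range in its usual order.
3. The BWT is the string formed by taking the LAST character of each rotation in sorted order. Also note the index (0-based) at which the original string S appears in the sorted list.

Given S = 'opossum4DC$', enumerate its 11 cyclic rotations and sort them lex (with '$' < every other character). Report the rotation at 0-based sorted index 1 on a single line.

All 11 rotations (rotation i = S[i:]+S[:i]):
  rot[0] = opossum4DC$
  rot[1] = possum4DC$o
  rot[2] = ossum4DC$op
  rot[3] = ssum4DC$opo
  rot[4] = sum4DC$opos
  rot[5] = um4DC$oposs
  rot[6] = m4DC$opossu
  rot[7] = 4DC$opossum
  rot[8] = DC$opossum4
  rot[9] = C$opossum4D
  rot[10] = $opossum4DC
Sorted (with $ < everything):
  sorted[0] = $opossum4DC
  sorted[1] = 4DC$opossum
  sorted[2] = C$opossum4D
  sorted[3] = DC$opossum4
  sorted[4] = m4DC$opossu
  sorted[5] = opossum4DC$
  sorted[6] = ossum4DC$op
  sorted[7] = possum4DC$o
  sorted[8] = ssum4DC$opo
  sorted[9] = sum4DC$opos
  sorted[10] = um4DC$oposs
sorted[1] = 4DC$opossum

Answer: 4DC$opossum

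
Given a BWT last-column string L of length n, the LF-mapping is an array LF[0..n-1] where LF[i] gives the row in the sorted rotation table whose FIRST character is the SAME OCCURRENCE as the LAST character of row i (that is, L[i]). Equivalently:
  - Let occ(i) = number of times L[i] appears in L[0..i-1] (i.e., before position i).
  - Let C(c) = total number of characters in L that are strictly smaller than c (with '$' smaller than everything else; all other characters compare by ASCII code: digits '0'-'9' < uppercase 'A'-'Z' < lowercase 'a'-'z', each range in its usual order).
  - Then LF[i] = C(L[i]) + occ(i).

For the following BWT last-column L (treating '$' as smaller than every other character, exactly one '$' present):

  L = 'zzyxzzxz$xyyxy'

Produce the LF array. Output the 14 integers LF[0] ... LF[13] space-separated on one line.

Answer: 9 10 5 1 11 12 2 13 0 3 6 7 4 8

Derivation:
Char counts: '$':1, 'x':4, 'y':4, 'z':5
C (first-col start): C('$')=0, C('x')=1, C('y')=5, C('z')=9
L[0]='z': occ=0, LF[0]=C('z')+0=9+0=9
L[1]='z': occ=1, LF[1]=C('z')+1=9+1=10
L[2]='y': occ=0, LF[2]=C('y')+0=5+0=5
L[3]='x': occ=0, LF[3]=C('x')+0=1+0=1
L[4]='z': occ=2, LF[4]=C('z')+2=9+2=11
L[5]='z': occ=3, LF[5]=C('z')+3=9+3=12
L[6]='x': occ=1, LF[6]=C('x')+1=1+1=2
L[7]='z': occ=4, LF[7]=C('z')+4=9+4=13
L[8]='$': occ=0, LF[8]=C('$')+0=0+0=0
L[9]='x': occ=2, LF[9]=C('x')+2=1+2=3
L[10]='y': occ=1, LF[10]=C('y')+1=5+1=6
L[11]='y': occ=2, LF[11]=C('y')+2=5+2=7
L[12]='x': occ=3, LF[12]=C('x')+3=1+3=4
L[13]='y': occ=3, LF[13]=C('y')+3=5+3=8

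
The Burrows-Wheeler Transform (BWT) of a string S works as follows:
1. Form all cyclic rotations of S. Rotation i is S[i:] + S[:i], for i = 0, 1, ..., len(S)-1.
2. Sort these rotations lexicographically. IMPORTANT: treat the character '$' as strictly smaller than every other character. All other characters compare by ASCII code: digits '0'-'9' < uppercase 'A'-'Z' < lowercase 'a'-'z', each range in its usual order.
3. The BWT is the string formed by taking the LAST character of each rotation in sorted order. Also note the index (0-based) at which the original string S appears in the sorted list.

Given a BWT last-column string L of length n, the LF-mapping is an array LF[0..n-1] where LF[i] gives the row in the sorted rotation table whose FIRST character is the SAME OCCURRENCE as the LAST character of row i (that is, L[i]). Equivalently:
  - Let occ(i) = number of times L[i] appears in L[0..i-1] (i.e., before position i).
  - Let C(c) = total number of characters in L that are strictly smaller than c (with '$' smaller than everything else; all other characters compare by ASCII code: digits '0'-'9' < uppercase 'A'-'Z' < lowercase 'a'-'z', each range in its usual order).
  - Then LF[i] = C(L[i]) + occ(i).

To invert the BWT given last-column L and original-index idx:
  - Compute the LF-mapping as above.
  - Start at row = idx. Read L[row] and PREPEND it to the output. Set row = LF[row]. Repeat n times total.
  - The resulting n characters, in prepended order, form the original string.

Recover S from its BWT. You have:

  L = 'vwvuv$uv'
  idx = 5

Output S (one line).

LF mapping: 3 7 4 1 5 0 2 6
Walk LF starting at row 5, prepending L[row]:
  step 1: row=5, L[5]='$', prepend. Next row=LF[5]=0
  step 2: row=0, L[0]='v', prepend. Next row=LF[0]=3
  step 3: row=3, L[3]='u', prepend. Next row=LF[3]=1
  step 4: row=1, L[1]='w', prepend. Next row=LF[1]=7
  step 5: row=7, L[7]='v', prepend. Next row=LF[7]=6
  step 6: row=6, L[6]='u', prepend. Next row=LF[6]=2
  step 7: row=2, L[2]='v', prepend. Next row=LF[2]=4
  step 8: row=4, L[4]='v', prepend. Next row=LF[4]=5
Reversed output: vvuvwuv$

Answer: vvuvwuv$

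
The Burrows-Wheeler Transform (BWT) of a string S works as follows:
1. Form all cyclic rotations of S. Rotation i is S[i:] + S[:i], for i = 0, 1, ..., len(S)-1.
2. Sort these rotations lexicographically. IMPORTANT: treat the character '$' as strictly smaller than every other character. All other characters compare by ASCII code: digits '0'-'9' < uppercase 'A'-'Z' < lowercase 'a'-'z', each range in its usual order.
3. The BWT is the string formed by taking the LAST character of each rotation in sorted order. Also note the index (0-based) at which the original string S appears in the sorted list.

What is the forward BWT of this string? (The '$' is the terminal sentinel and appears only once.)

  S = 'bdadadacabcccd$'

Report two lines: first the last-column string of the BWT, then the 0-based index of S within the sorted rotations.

All 15 rotations (rotation i = S[i:]+S[:i]):
  rot[0] = bdadadacabcccd$
  rot[1] = dadadacabcccd$b
  rot[2] = adadacabcccd$bd
  rot[3] = dadacabcccd$bda
  rot[4] = adacabcccd$bdad
  rot[5] = dacabcccd$bdada
  rot[6] = acabcccd$bdadad
  rot[7] = cabcccd$bdadada
  rot[8] = abcccd$bdadadac
  rot[9] = bcccd$bdadadaca
  rot[10] = cccd$bdadadacab
  rot[11] = ccd$bdadadacabc
  rot[12] = cd$bdadadacabcc
  rot[13] = d$bdadadacabccc
  rot[14] = $bdadadacabcccd
Sorted (with $ < everything):
  sorted[0] = $bdadadacabcccd  (last char: 'd')
  sorted[1] = abcccd$bdadadac  (last char: 'c')
  sorted[2] = acabcccd$bdadad  (last char: 'd')
  sorted[3] = adacabcccd$bdad  (last char: 'd')
  sorted[4] = adadacabcccd$bd  (last char: 'd')
  sorted[5] = bcccd$bdadadaca  (last char: 'a')
  sorted[6] = bdadadacabcccd$  (last char: '$')
  sorted[7] = cabcccd$bdadada  (last char: 'a')
  sorted[8] = cccd$bdadadacab  (last char: 'b')
  sorted[9] = ccd$bdadadacabc  (last char: 'c')
  sorted[10] = cd$bdadadacabcc  (last char: 'c')
  sorted[11] = d$bdadadacabccc  (last char: 'c')
  sorted[12] = dacabcccd$bdada  (last char: 'a')
  sorted[13] = dadacabcccd$bda  (last char: 'a')
  sorted[14] = dadadacabcccd$b  (last char: 'b')
Last column: dcddda$abcccaab
Original string S is at sorted index 6

Answer: dcddda$abcccaab
6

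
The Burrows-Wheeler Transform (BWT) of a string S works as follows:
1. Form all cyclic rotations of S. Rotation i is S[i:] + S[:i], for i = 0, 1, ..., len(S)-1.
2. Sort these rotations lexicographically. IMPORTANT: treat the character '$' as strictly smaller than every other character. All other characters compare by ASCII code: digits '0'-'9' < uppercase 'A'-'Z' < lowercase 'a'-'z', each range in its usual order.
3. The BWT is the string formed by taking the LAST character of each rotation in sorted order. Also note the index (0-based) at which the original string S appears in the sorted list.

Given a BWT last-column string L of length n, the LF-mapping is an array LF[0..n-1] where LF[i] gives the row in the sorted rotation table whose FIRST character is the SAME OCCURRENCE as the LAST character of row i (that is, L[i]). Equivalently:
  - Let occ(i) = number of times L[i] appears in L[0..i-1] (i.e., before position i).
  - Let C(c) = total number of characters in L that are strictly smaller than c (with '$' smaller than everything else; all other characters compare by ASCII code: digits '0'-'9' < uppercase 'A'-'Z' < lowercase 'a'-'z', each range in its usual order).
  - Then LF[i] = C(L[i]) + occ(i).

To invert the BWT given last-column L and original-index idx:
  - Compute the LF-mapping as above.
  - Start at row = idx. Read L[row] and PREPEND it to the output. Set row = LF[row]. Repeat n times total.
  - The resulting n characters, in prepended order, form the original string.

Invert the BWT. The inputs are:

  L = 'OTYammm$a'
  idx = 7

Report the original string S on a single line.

Answer: mammaYTO$

Derivation:
LF mapping: 1 2 3 4 6 7 8 0 5
Walk LF starting at row 7, prepending L[row]:
  step 1: row=7, L[7]='$', prepend. Next row=LF[7]=0
  step 2: row=0, L[0]='O', prepend. Next row=LF[0]=1
  step 3: row=1, L[1]='T', prepend. Next row=LF[1]=2
  step 4: row=2, L[2]='Y', prepend. Next row=LF[2]=3
  step 5: row=3, L[3]='a', prepend. Next row=LF[3]=4
  step 6: row=4, L[4]='m', prepend. Next row=LF[4]=6
  step 7: row=6, L[6]='m', prepend. Next row=LF[6]=8
  step 8: row=8, L[8]='a', prepend. Next row=LF[8]=5
  step 9: row=5, L[5]='m', prepend. Next row=LF[5]=7
Reversed output: mammaYTO$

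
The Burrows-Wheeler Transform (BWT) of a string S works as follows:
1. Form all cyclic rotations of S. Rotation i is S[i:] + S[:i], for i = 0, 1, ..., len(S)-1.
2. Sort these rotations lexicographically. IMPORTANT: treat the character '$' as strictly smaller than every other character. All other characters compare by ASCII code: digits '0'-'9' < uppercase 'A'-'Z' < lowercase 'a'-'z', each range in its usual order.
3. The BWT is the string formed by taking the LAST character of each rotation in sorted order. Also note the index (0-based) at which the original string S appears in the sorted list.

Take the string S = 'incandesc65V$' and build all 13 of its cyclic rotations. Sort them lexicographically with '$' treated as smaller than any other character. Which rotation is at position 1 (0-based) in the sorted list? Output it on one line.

All 13 rotations (rotation i = S[i:]+S[:i]):
  rot[0] = incandesc65V$
  rot[1] = ncandesc65V$i
  rot[2] = candesc65V$in
  rot[3] = andesc65V$inc
  rot[4] = ndesc65V$inca
  rot[5] = desc65V$incan
  rot[6] = esc65V$incand
  rot[7] = sc65V$incande
  rot[8] = c65V$incandes
  rot[9] = 65V$incandesc
  rot[10] = 5V$incandesc6
  rot[11] = V$incandesc65
  rot[12] = $incandesc65V
Sorted (with $ < everything):
  sorted[0] = $incandesc65V
  sorted[1] = 5V$incandesc6
  sorted[2] = 65V$incandesc
  sorted[3] = V$incandesc65
  sorted[4] = andesc65V$inc
  sorted[5] = c65V$incandes
  sorted[6] = candesc65V$in
  sorted[7] = desc65V$incan
  sorted[8] = esc65V$incand
  sorted[9] = incandesc65V$
  sorted[10] = ncandesc65V$i
  sorted[11] = ndesc65V$inca
  sorted[12] = sc65V$incande
sorted[1] = 5V$incandesc6

Answer: 5V$incandesc6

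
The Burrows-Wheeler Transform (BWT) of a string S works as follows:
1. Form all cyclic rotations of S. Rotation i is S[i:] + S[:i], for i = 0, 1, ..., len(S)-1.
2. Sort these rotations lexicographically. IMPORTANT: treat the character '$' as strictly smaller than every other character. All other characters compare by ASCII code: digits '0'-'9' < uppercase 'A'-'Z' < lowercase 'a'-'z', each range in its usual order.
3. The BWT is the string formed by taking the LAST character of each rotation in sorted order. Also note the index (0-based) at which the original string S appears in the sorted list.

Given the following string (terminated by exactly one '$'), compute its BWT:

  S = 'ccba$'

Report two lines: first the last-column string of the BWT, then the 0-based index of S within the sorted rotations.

Answer: abcc$
4

Derivation:
All 5 rotations (rotation i = S[i:]+S[:i]):
  rot[0] = ccba$
  rot[1] = cba$c
  rot[2] = ba$cc
  rot[3] = a$ccb
  rot[4] = $ccba
Sorted (with $ < everything):
  sorted[0] = $ccba  (last char: 'a')
  sorted[1] = a$ccb  (last char: 'b')
  sorted[2] = ba$cc  (last char: 'c')
  sorted[3] = cba$c  (last char: 'c')
  sorted[4] = ccba$  (last char: '$')
Last column: abcc$
Original string S is at sorted index 4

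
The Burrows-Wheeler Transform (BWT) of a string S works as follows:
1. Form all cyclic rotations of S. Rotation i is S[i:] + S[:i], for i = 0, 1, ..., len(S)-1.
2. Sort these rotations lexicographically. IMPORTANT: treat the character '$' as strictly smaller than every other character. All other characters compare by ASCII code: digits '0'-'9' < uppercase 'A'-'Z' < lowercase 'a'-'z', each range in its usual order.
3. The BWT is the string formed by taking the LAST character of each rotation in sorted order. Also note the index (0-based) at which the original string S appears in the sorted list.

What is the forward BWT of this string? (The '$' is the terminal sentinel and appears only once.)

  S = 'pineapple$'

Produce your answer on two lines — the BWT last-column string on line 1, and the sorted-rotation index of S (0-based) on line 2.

All 10 rotations (rotation i = S[i:]+S[:i]):
  rot[0] = pineapple$
  rot[1] = ineapple$p
  rot[2] = neapple$pi
  rot[3] = eapple$pin
  rot[4] = apple$pine
  rot[5] = pple$pinea
  rot[6] = ple$pineap
  rot[7] = le$pineapp
  rot[8] = e$pineappl
  rot[9] = $pineapple
Sorted (with $ < everything):
  sorted[0] = $pineapple  (last char: 'e')
  sorted[1] = apple$pine  (last char: 'e')
  sorted[2] = e$pineappl  (last char: 'l')
  sorted[3] = eapple$pin  (last char: 'n')
  sorted[4] = ineapple$p  (last char: 'p')
  sorted[5] = le$pineapp  (last char: 'p')
  sorted[6] = neapple$pi  (last char: 'i')
  sorted[7] = pineapple$  (last char: '$')
  sorted[8] = ple$pineap  (last char: 'p')
  sorted[9] = pple$pinea  (last char: 'a')
Last column: eelnppi$pa
Original string S is at sorted index 7

Answer: eelnppi$pa
7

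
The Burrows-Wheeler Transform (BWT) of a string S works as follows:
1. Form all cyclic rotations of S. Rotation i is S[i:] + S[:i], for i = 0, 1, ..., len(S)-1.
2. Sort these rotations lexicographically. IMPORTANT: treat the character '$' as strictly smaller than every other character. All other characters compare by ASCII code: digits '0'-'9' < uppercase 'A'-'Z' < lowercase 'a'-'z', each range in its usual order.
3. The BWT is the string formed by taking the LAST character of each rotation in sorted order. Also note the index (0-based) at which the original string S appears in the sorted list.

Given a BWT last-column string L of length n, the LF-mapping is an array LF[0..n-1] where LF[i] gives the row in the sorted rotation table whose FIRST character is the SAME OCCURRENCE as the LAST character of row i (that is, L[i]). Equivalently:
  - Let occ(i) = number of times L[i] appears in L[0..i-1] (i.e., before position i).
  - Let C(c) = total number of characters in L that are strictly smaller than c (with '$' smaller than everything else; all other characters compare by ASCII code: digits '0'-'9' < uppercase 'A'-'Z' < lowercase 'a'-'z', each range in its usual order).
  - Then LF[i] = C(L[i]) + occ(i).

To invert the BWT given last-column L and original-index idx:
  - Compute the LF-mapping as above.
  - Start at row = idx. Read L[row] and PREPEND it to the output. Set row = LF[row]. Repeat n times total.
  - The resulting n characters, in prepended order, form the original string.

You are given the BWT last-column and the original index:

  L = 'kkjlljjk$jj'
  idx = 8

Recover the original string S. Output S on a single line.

LF mapping: 6 7 1 9 10 2 3 8 0 4 5
Walk LF starting at row 8, prepending L[row]:
  step 1: row=8, L[8]='$', prepend. Next row=LF[8]=0
  step 2: row=0, L[0]='k', prepend. Next row=LF[0]=6
  step 3: row=6, L[6]='j', prepend. Next row=LF[6]=3
  step 4: row=3, L[3]='l', prepend. Next row=LF[3]=9
  step 5: row=9, L[9]='j', prepend. Next row=LF[9]=4
  step 6: row=4, L[4]='l', prepend. Next row=LF[4]=10
  step 7: row=10, L[10]='j', prepend. Next row=LF[10]=5
  step 8: row=5, L[5]='j', prepend. Next row=LF[5]=2
  step 9: row=2, L[2]='j', prepend. Next row=LF[2]=1
  step 10: row=1, L[1]='k', prepend. Next row=LF[1]=7
  step 11: row=7, L[7]='k', prepend. Next row=LF[7]=8
Reversed output: kkjjjljljk$

Answer: kkjjjljljk$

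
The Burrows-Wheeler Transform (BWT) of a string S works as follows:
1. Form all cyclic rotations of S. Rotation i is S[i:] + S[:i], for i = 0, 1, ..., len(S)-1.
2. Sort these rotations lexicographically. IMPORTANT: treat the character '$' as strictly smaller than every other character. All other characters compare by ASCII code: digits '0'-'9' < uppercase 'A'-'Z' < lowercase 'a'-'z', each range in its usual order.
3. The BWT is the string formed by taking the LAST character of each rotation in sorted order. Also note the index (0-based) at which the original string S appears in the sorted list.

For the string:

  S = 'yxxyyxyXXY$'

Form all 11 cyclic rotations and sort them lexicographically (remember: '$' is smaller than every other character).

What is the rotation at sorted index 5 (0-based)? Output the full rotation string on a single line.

All 11 rotations (rotation i = S[i:]+S[:i]):
  rot[0] = yxxyyxyXXY$
  rot[1] = xxyyxyXXY$y
  rot[2] = xyyxyXXY$yx
  rot[3] = yyxyXXY$yxx
  rot[4] = yxyXXY$yxxy
  rot[5] = xyXXY$yxxyy
  rot[6] = yXXY$yxxyyx
  rot[7] = XXY$yxxyyxy
  rot[8] = XY$yxxyyxyX
  rot[9] = Y$yxxyyxyXX
  rot[10] = $yxxyyxyXXY
Sorted (with $ < everything):
  sorted[0] = $yxxyyxyXXY
  sorted[1] = XXY$yxxyyxy
  sorted[2] = XY$yxxyyxyX
  sorted[3] = Y$yxxyyxyXX
  sorted[4] = xxyyxyXXY$y
  sorted[5] = xyXXY$yxxyy
  sorted[6] = xyyxyXXY$yx
  sorted[7] = yXXY$yxxyyx
  sorted[8] = yxxyyxyXXY$
  sorted[9] = yxyXXY$yxxy
  sorted[10] = yyxyXXY$yxx
sorted[5] = xyXXY$yxxyy

Answer: xyXXY$yxxyy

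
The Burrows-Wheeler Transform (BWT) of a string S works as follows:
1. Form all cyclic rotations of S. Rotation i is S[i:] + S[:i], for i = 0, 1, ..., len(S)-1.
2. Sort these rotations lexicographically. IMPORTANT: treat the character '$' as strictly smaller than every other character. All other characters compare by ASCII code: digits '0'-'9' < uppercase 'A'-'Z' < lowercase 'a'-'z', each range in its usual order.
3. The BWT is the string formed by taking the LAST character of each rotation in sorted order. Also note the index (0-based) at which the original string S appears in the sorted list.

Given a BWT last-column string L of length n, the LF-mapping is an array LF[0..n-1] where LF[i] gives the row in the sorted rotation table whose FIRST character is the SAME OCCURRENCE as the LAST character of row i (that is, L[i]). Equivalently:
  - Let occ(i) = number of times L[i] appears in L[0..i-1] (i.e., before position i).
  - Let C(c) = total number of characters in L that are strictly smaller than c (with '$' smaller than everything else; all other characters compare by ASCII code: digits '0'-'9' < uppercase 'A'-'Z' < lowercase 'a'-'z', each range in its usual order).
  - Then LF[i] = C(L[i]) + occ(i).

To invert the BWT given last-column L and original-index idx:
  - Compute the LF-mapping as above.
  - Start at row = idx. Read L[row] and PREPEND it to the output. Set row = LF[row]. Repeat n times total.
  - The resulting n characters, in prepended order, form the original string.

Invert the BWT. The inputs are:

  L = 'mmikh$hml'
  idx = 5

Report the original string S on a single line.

Answer: lmmhkihm$

Derivation:
LF mapping: 6 7 3 4 1 0 2 8 5
Walk LF starting at row 5, prepending L[row]:
  step 1: row=5, L[5]='$', prepend. Next row=LF[5]=0
  step 2: row=0, L[0]='m', prepend. Next row=LF[0]=6
  step 3: row=6, L[6]='h', prepend. Next row=LF[6]=2
  step 4: row=2, L[2]='i', prepend. Next row=LF[2]=3
  step 5: row=3, L[3]='k', prepend. Next row=LF[3]=4
  step 6: row=4, L[4]='h', prepend. Next row=LF[4]=1
  step 7: row=1, L[1]='m', prepend. Next row=LF[1]=7
  step 8: row=7, L[7]='m', prepend. Next row=LF[7]=8
  step 9: row=8, L[8]='l', prepend. Next row=LF[8]=5
Reversed output: lmmhkihm$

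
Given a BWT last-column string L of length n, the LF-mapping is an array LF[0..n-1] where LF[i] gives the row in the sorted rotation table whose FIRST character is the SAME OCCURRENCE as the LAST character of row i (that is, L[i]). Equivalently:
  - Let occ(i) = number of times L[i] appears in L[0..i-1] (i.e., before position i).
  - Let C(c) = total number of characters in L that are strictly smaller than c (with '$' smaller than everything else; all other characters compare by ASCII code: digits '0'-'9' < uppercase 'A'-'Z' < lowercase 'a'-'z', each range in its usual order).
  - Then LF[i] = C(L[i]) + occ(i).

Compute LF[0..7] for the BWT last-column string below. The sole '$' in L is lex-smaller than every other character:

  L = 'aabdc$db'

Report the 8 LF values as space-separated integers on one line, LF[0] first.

Char counts: '$':1, 'a':2, 'b':2, 'c':1, 'd':2
C (first-col start): C('$')=0, C('a')=1, C('b')=3, C('c')=5, C('d')=6
L[0]='a': occ=0, LF[0]=C('a')+0=1+0=1
L[1]='a': occ=1, LF[1]=C('a')+1=1+1=2
L[2]='b': occ=0, LF[2]=C('b')+0=3+0=3
L[3]='d': occ=0, LF[3]=C('d')+0=6+0=6
L[4]='c': occ=0, LF[4]=C('c')+0=5+0=5
L[5]='$': occ=0, LF[5]=C('$')+0=0+0=0
L[6]='d': occ=1, LF[6]=C('d')+1=6+1=7
L[7]='b': occ=1, LF[7]=C('b')+1=3+1=4

Answer: 1 2 3 6 5 0 7 4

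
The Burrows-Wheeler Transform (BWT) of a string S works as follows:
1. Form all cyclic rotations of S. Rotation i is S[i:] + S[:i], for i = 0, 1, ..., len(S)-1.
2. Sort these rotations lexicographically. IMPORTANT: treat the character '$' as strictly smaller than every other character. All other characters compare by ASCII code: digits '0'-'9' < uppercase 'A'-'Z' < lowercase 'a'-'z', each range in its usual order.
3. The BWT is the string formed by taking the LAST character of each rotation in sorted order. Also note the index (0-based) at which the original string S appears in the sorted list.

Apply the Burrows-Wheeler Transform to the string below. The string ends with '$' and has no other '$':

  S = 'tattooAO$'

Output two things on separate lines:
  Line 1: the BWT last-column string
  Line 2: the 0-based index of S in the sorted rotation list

All 9 rotations (rotation i = S[i:]+S[:i]):
  rot[0] = tattooAO$
  rot[1] = attooAO$t
  rot[2] = ttooAO$ta
  rot[3] = tooAO$tat
  rot[4] = ooAO$tatt
  rot[5] = oAO$tatto
  rot[6] = AO$tattoo
  rot[7] = O$tattooA
  rot[8] = $tattooAO
Sorted (with $ < everything):
  sorted[0] = $tattooAO  (last char: 'O')
  sorted[1] = AO$tattoo  (last char: 'o')
  sorted[2] = O$tattooA  (last char: 'A')
  sorted[3] = attooAO$t  (last char: 't')
  sorted[4] = oAO$tatto  (last char: 'o')
  sorted[5] = ooAO$tatt  (last char: 't')
  sorted[6] = tattooAO$  (last char: '$')
  sorted[7] = tooAO$tat  (last char: 't')
  sorted[8] = ttooAO$ta  (last char: 'a')
Last column: OoAtot$ta
Original string S is at sorted index 6

Answer: OoAtot$ta
6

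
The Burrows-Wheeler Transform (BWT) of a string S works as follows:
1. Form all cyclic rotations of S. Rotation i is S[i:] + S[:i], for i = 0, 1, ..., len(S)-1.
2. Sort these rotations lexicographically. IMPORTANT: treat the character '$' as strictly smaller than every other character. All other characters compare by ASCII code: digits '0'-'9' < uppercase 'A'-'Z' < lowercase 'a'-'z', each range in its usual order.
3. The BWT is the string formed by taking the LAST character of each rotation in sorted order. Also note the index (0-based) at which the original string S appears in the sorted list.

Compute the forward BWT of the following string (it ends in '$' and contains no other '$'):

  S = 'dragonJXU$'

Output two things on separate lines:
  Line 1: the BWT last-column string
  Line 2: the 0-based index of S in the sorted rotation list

Answer: UnXJr$aogd
5

Derivation:
All 10 rotations (rotation i = S[i:]+S[:i]):
  rot[0] = dragonJXU$
  rot[1] = ragonJXU$d
  rot[2] = agonJXU$dr
  rot[3] = gonJXU$dra
  rot[4] = onJXU$drag
  rot[5] = nJXU$drago
  rot[6] = JXU$dragon
  rot[7] = XU$dragonJ
  rot[8] = U$dragonJX
  rot[9] = $dragonJXU
Sorted (with $ < everything):
  sorted[0] = $dragonJXU  (last char: 'U')
  sorted[1] = JXU$dragon  (last char: 'n')
  sorted[2] = U$dragonJX  (last char: 'X')
  sorted[3] = XU$dragonJ  (last char: 'J')
  sorted[4] = agonJXU$dr  (last char: 'r')
  sorted[5] = dragonJXU$  (last char: '$')
  sorted[6] = gonJXU$dra  (last char: 'a')
  sorted[7] = nJXU$drago  (last char: 'o')
  sorted[8] = onJXU$drag  (last char: 'g')
  sorted[9] = ragonJXU$d  (last char: 'd')
Last column: UnXJr$aogd
Original string S is at sorted index 5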